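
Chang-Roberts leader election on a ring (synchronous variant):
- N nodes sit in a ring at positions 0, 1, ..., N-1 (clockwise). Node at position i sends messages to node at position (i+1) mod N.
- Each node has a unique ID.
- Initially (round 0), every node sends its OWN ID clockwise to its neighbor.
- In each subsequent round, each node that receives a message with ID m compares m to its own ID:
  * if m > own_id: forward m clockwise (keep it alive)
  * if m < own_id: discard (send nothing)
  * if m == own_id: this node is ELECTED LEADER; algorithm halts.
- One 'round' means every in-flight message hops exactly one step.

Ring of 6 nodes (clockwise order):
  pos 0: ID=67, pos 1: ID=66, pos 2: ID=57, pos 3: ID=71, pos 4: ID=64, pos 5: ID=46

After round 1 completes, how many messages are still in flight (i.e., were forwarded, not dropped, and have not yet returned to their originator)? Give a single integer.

Answer: 4

Derivation:
Round 1: pos1(id66) recv 67: fwd; pos2(id57) recv 66: fwd; pos3(id71) recv 57: drop; pos4(id64) recv 71: fwd; pos5(id46) recv 64: fwd; pos0(id67) recv 46: drop
After round 1: 4 messages still in flight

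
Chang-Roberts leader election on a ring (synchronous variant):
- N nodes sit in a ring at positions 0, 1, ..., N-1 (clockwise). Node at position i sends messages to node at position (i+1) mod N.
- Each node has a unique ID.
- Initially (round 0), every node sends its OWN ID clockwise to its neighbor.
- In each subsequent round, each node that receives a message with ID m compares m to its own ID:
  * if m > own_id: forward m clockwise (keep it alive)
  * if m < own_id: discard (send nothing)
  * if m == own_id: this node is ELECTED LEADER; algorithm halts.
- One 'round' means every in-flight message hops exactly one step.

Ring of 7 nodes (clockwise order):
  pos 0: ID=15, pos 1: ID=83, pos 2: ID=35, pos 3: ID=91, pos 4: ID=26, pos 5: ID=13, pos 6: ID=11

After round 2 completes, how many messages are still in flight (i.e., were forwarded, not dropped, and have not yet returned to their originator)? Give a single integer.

Round 1: pos1(id83) recv 15: drop; pos2(id35) recv 83: fwd; pos3(id91) recv 35: drop; pos4(id26) recv 91: fwd; pos5(id13) recv 26: fwd; pos6(id11) recv 13: fwd; pos0(id15) recv 11: drop
Round 2: pos3(id91) recv 83: drop; pos5(id13) recv 91: fwd; pos6(id11) recv 26: fwd; pos0(id15) recv 13: drop
After round 2: 2 messages still in flight

Answer: 2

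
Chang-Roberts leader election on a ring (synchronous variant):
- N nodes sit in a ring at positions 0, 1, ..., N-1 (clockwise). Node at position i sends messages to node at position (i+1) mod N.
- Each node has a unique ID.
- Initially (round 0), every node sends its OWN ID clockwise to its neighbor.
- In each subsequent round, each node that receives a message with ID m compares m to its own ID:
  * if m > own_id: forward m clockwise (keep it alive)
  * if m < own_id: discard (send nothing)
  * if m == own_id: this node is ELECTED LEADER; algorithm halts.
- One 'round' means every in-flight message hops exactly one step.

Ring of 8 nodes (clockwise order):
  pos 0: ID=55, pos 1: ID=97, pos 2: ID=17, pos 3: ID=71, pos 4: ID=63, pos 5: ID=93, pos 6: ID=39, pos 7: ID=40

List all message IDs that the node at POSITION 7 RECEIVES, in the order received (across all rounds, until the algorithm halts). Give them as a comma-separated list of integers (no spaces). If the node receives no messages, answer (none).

Answer: 39,93,97

Derivation:
Round 1: pos1(id97) recv 55: drop; pos2(id17) recv 97: fwd; pos3(id71) recv 17: drop; pos4(id63) recv 71: fwd; pos5(id93) recv 63: drop; pos6(id39) recv 93: fwd; pos7(id40) recv 39: drop; pos0(id55) recv 40: drop
Round 2: pos3(id71) recv 97: fwd; pos5(id93) recv 71: drop; pos7(id40) recv 93: fwd
Round 3: pos4(id63) recv 97: fwd; pos0(id55) recv 93: fwd
Round 4: pos5(id93) recv 97: fwd; pos1(id97) recv 93: drop
Round 5: pos6(id39) recv 97: fwd
Round 6: pos7(id40) recv 97: fwd
Round 7: pos0(id55) recv 97: fwd
Round 8: pos1(id97) recv 97: ELECTED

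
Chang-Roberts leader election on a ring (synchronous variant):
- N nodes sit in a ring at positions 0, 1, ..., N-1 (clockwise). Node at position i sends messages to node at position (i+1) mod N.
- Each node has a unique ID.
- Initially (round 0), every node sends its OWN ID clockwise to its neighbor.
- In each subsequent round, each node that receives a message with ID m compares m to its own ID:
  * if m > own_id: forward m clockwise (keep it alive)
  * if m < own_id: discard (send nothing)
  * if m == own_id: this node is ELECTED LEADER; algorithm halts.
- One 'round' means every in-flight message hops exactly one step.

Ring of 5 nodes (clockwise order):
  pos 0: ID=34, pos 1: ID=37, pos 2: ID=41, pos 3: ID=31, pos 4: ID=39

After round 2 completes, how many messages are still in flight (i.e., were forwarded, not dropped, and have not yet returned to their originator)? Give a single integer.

Round 1: pos1(id37) recv 34: drop; pos2(id41) recv 37: drop; pos3(id31) recv 41: fwd; pos4(id39) recv 31: drop; pos0(id34) recv 39: fwd
Round 2: pos4(id39) recv 41: fwd; pos1(id37) recv 39: fwd
After round 2: 2 messages still in flight

Answer: 2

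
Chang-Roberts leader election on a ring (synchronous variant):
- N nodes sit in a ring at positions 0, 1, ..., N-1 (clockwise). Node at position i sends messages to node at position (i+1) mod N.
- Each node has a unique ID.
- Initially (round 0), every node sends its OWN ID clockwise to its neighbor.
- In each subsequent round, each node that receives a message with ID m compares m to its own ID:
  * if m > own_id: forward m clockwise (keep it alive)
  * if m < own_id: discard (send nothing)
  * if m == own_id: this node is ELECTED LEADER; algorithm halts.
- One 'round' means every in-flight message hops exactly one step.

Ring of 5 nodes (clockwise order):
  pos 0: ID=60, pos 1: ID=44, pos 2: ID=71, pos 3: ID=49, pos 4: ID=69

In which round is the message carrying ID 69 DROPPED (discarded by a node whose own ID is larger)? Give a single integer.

Round 1: pos1(id44) recv 60: fwd; pos2(id71) recv 44: drop; pos3(id49) recv 71: fwd; pos4(id69) recv 49: drop; pos0(id60) recv 69: fwd
Round 2: pos2(id71) recv 60: drop; pos4(id69) recv 71: fwd; pos1(id44) recv 69: fwd
Round 3: pos0(id60) recv 71: fwd; pos2(id71) recv 69: drop
Round 4: pos1(id44) recv 71: fwd
Round 5: pos2(id71) recv 71: ELECTED
Message ID 69 originates at pos 4; dropped at pos 2 in round 3

Answer: 3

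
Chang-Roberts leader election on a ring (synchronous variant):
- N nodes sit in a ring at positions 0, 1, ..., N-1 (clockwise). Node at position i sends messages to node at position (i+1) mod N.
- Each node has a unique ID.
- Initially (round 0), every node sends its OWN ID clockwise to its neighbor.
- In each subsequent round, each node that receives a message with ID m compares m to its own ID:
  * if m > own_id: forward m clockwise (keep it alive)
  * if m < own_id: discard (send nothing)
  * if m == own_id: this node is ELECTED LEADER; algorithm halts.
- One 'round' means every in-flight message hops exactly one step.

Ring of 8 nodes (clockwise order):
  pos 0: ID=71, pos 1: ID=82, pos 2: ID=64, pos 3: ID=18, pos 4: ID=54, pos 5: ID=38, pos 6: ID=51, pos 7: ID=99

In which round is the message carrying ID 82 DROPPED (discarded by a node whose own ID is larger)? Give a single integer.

Answer: 6

Derivation:
Round 1: pos1(id82) recv 71: drop; pos2(id64) recv 82: fwd; pos3(id18) recv 64: fwd; pos4(id54) recv 18: drop; pos5(id38) recv 54: fwd; pos6(id51) recv 38: drop; pos7(id99) recv 51: drop; pos0(id71) recv 99: fwd
Round 2: pos3(id18) recv 82: fwd; pos4(id54) recv 64: fwd; pos6(id51) recv 54: fwd; pos1(id82) recv 99: fwd
Round 3: pos4(id54) recv 82: fwd; pos5(id38) recv 64: fwd; pos7(id99) recv 54: drop; pos2(id64) recv 99: fwd
Round 4: pos5(id38) recv 82: fwd; pos6(id51) recv 64: fwd; pos3(id18) recv 99: fwd
Round 5: pos6(id51) recv 82: fwd; pos7(id99) recv 64: drop; pos4(id54) recv 99: fwd
Round 6: pos7(id99) recv 82: drop; pos5(id38) recv 99: fwd
Round 7: pos6(id51) recv 99: fwd
Round 8: pos7(id99) recv 99: ELECTED
Message ID 82 originates at pos 1; dropped at pos 7 in round 6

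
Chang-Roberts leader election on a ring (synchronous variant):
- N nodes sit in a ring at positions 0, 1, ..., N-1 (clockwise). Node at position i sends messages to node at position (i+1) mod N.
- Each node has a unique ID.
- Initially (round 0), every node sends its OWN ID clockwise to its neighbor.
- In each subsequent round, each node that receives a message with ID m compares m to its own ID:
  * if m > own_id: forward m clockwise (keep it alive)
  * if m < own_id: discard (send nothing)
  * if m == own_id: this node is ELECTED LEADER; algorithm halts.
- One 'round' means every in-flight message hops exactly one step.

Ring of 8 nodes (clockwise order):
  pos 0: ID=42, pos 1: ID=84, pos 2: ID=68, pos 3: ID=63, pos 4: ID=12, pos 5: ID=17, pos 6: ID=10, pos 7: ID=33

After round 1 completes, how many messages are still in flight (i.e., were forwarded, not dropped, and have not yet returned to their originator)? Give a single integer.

Answer: 4

Derivation:
Round 1: pos1(id84) recv 42: drop; pos2(id68) recv 84: fwd; pos3(id63) recv 68: fwd; pos4(id12) recv 63: fwd; pos5(id17) recv 12: drop; pos6(id10) recv 17: fwd; pos7(id33) recv 10: drop; pos0(id42) recv 33: drop
After round 1: 4 messages still in flight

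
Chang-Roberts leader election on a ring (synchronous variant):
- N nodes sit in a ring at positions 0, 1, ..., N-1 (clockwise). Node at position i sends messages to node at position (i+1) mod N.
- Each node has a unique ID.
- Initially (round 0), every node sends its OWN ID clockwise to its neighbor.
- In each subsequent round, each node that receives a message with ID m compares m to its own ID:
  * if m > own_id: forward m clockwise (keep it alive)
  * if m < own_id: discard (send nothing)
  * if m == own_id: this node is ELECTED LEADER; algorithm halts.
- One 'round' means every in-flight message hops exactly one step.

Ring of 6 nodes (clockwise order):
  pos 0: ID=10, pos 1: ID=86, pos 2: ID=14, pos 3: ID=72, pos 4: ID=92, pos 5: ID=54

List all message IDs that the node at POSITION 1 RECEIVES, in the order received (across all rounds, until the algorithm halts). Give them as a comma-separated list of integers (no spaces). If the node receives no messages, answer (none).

Answer: 10,54,92

Derivation:
Round 1: pos1(id86) recv 10: drop; pos2(id14) recv 86: fwd; pos3(id72) recv 14: drop; pos4(id92) recv 72: drop; pos5(id54) recv 92: fwd; pos0(id10) recv 54: fwd
Round 2: pos3(id72) recv 86: fwd; pos0(id10) recv 92: fwd; pos1(id86) recv 54: drop
Round 3: pos4(id92) recv 86: drop; pos1(id86) recv 92: fwd
Round 4: pos2(id14) recv 92: fwd
Round 5: pos3(id72) recv 92: fwd
Round 6: pos4(id92) recv 92: ELECTED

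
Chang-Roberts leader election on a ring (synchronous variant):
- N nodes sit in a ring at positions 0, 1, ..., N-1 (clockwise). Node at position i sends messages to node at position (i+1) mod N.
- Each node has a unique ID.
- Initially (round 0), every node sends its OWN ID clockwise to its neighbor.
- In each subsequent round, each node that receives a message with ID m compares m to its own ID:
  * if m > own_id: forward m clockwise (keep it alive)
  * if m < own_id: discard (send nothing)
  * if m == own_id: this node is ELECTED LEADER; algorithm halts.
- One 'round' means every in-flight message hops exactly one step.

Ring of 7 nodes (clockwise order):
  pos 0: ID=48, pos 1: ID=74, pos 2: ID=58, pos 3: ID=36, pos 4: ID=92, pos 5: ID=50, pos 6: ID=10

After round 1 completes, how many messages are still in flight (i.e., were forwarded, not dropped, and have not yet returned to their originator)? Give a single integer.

Answer: 4

Derivation:
Round 1: pos1(id74) recv 48: drop; pos2(id58) recv 74: fwd; pos3(id36) recv 58: fwd; pos4(id92) recv 36: drop; pos5(id50) recv 92: fwd; pos6(id10) recv 50: fwd; pos0(id48) recv 10: drop
After round 1: 4 messages still in flight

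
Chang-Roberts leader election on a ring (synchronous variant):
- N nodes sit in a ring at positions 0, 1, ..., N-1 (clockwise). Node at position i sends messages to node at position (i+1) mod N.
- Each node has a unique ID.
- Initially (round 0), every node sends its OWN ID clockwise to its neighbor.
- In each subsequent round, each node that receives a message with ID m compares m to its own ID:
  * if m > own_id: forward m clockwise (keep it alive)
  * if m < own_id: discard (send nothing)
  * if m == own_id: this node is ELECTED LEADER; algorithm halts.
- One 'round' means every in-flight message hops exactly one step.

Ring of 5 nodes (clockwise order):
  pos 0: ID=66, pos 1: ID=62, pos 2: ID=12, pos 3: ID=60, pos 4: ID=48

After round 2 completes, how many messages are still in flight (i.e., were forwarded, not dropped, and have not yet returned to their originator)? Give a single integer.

Answer: 2

Derivation:
Round 1: pos1(id62) recv 66: fwd; pos2(id12) recv 62: fwd; pos3(id60) recv 12: drop; pos4(id48) recv 60: fwd; pos0(id66) recv 48: drop
Round 2: pos2(id12) recv 66: fwd; pos3(id60) recv 62: fwd; pos0(id66) recv 60: drop
After round 2: 2 messages still in flight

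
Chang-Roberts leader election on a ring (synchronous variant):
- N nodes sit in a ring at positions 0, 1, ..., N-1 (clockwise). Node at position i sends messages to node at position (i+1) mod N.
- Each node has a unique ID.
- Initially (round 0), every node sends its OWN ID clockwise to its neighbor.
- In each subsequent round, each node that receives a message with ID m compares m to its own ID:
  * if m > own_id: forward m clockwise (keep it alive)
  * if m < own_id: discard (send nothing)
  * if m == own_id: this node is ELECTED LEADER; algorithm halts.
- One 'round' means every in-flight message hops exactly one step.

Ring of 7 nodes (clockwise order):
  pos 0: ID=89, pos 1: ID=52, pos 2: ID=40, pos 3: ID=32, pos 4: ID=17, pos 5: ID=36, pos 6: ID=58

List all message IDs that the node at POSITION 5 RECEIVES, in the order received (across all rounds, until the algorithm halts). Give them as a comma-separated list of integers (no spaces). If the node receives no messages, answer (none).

Round 1: pos1(id52) recv 89: fwd; pos2(id40) recv 52: fwd; pos3(id32) recv 40: fwd; pos4(id17) recv 32: fwd; pos5(id36) recv 17: drop; pos6(id58) recv 36: drop; pos0(id89) recv 58: drop
Round 2: pos2(id40) recv 89: fwd; pos3(id32) recv 52: fwd; pos4(id17) recv 40: fwd; pos5(id36) recv 32: drop
Round 3: pos3(id32) recv 89: fwd; pos4(id17) recv 52: fwd; pos5(id36) recv 40: fwd
Round 4: pos4(id17) recv 89: fwd; pos5(id36) recv 52: fwd; pos6(id58) recv 40: drop
Round 5: pos5(id36) recv 89: fwd; pos6(id58) recv 52: drop
Round 6: pos6(id58) recv 89: fwd
Round 7: pos0(id89) recv 89: ELECTED

Answer: 17,32,40,52,89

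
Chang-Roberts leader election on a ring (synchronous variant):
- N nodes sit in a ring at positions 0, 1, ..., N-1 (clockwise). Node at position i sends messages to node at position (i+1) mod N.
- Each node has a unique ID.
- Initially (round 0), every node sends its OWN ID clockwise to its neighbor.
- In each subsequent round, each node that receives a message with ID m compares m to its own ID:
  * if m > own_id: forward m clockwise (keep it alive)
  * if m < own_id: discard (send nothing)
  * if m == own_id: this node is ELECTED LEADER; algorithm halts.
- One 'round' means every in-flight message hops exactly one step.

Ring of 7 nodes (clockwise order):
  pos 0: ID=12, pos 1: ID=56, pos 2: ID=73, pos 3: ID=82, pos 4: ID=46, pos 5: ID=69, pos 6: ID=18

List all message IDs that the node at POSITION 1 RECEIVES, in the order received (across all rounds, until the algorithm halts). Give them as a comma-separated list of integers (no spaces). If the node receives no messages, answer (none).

Answer: 12,18,69,82

Derivation:
Round 1: pos1(id56) recv 12: drop; pos2(id73) recv 56: drop; pos3(id82) recv 73: drop; pos4(id46) recv 82: fwd; pos5(id69) recv 46: drop; pos6(id18) recv 69: fwd; pos0(id12) recv 18: fwd
Round 2: pos5(id69) recv 82: fwd; pos0(id12) recv 69: fwd; pos1(id56) recv 18: drop
Round 3: pos6(id18) recv 82: fwd; pos1(id56) recv 69: fwd
Round 4: pos0(id12) recv 82: fwd; pos2(id73) recv 69: drop
Round 5: pos1(id56) recv 82: fwd
Round 6: pos2(id73) recv 82: fwd
Round 7: pos3(id82) recv 82: ELECTED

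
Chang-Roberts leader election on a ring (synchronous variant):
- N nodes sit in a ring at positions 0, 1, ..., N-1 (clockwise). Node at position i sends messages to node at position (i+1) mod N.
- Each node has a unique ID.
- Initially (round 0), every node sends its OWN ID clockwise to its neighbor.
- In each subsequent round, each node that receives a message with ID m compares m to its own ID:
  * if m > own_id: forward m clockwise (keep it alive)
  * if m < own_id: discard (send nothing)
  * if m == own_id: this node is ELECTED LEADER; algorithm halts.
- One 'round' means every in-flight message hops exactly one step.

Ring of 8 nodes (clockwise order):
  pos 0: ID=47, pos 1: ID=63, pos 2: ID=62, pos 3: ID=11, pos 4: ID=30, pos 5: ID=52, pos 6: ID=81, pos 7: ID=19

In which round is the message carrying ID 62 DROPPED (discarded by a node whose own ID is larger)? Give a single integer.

Round 1: pos1(id63) recv 47: drop; pos2(id62) recv 63: fwd; pos3(id11) recv 62: fwd; pos4(id30) recv 11: drop; pos5(id52) recv 30: drop; pos6(id81) recv 52: drop; pos7(id19) recv 81: fwd; pos0(id47) recv 19: drop
Round 2: pos3(id11) recv 63: fwd; pos4(id30) recv 62: fwd; pos0(id47) recv 81: fwd
Round 3: pos4(id30) recv 63: fwd; pos5(id52) recv 62: fwd; pos1(id63) recv 81: fwd
Round 4: pos5(id52) recv 63: fwd; pos6(id81) recv 62: drop; pos2(id62) recv 81: fwd
Round 5: pos6(id81) recv 63: drop; pos3(id11) recv 81: fwd
Round 6: pos4(id30) recv 81: fwd
Round 7: pos5(id52) recv 81: fwd
Round 8: pos6(id81) recv 81: ELECTED
Message ID 62 originates at pos 2; dropped at pos 6 in round 4

Answer: 4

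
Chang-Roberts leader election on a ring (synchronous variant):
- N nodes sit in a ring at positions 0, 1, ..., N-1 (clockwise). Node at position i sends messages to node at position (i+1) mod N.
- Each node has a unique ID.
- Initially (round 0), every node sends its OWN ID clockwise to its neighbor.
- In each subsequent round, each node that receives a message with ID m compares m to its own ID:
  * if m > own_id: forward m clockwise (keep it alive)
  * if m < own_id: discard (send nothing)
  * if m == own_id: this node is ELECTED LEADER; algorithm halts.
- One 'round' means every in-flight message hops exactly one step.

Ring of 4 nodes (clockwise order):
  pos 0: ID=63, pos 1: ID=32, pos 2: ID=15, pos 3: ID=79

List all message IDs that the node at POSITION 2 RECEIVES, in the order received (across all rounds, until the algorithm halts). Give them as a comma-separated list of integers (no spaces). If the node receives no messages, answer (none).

Round 1: pos1(id32) recv 63: fwd; pos2(id15) recv 32: fwd; pos3(id79) recv 15: drop; pos0(id63) recv 79: fwd
Round 2: pos2(id15) recv 63: fwd; pos3(id79) recv 32: drop; pos1(id32) recv 79: fwd
Round 3: pos3(id79) recv 63: drop; pos2(id15) recv 79: fwd
Round 4: pos3(id79) recv 79: ELECTED

Answer: 32,63,79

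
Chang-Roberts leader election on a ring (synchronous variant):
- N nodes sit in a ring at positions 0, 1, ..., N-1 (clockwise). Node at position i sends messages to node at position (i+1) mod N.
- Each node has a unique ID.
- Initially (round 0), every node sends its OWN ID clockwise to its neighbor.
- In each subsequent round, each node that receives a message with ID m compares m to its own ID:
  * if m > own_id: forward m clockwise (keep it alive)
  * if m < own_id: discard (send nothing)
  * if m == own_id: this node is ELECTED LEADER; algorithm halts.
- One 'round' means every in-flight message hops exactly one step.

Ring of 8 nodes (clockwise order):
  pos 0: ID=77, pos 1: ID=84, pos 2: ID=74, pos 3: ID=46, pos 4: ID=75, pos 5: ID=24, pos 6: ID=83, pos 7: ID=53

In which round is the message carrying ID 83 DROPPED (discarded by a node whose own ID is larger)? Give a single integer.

Round 1: pos1(id84) recv 77: drop; pos2(id74) recv 84: fwd; pos3(id46) recv 74: fwd; pos4(id75) recv 46: drop; pos5(id24) recv 75: fwd; pos6(id83) recv 24: drop; pos7(id53) recv 83: fwd; pos0(id77) recv 53: drop
Round 2: pos3(id46) recv 84: fwd; pos4(id75) recv 74: drop; pos6(id83) recv 75: drop; pos0(id77) recv 83: fwd
Round 3: pos4(id75) recv 84: fwd; pos1(id84) recv 83: drop
Round 4: pos5(id24) recv 84: fwd
Round 5: pos6(id83) recv 84: fwd
Round 6: pos7(id53) recv 84: fwd
Round 7: pos0(id77) recv 84: fwd
Round 8: pos1(id84) recv 84: ELECTED
Message ID 83 originates at pos 6; dropped at pos 1 in round 3

Answer: 3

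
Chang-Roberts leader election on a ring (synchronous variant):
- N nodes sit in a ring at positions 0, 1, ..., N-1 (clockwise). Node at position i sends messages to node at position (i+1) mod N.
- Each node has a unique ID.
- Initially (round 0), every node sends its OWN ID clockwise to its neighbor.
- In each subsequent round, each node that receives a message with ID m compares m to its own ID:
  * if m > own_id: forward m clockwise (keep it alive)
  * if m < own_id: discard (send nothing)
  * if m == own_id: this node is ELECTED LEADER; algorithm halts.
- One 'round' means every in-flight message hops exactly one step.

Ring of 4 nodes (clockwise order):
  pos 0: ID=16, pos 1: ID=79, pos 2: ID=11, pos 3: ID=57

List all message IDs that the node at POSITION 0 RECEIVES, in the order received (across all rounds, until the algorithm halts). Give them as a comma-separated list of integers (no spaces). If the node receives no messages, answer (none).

Round 1: pos1(id79) recv 16: drop; pos2(id11) recv 79: fwd; pos3(id57) recv 11: drop; pos0(id16) recv 57: fwd
Round 2: pos3(id57) recv 79: fwd; pos1(id79) recv 57: drop
Round 3: pos0(id16) recv 79: fwd
Round 4: pos1(id79) recv 79: ELECTED

Answer: 57,79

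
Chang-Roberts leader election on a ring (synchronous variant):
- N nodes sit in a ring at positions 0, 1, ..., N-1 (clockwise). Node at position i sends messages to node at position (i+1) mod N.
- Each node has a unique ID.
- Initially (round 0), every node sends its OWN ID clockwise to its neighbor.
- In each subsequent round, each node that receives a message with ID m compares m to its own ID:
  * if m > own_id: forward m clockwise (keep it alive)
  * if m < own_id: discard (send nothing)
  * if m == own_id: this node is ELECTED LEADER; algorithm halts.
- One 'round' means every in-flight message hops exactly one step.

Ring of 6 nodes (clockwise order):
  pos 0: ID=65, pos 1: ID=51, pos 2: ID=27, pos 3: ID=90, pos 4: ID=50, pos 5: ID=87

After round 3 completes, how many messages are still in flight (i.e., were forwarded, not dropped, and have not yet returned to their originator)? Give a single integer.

Round 1: pos1(id51) recv 65: fwd; pos2(id27) recv 51: fwd; pos3(id90) recv 27: drop; pos4(id50) recv 90: fwd; pos5(id87) recv 50: drop; pos0(id65) recv 87: fwd
Round 2: pos2(id27) recv 65: fwd; pos3(id90) recv 51: drop; pos5(id87) recv 90: fwd; pos1(id51) recv 87: fwd
Round 3: pos3(id90) recv 65: drop; pos0(id65) recv 90: fwd; pos2(id27) recv 87: fwd
After round 3: 2 messages still in flight

Answer: 2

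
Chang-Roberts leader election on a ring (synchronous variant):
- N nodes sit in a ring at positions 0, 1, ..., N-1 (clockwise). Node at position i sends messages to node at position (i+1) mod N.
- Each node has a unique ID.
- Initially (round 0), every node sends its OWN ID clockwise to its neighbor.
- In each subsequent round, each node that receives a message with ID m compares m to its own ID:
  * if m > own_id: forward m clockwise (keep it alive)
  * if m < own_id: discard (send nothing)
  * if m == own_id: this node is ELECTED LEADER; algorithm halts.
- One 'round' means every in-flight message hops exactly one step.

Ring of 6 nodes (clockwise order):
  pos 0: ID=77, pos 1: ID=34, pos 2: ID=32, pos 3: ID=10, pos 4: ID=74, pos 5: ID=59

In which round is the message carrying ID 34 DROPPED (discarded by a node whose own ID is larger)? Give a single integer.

Answer: 3

Derivation:
Round 1: pos1(id34) recv 77: fwd; pos2(id32) recv 34: fwd; pos3(id10) recv 32: fwd; pos4(id74) recv 10: drop; pos5(id59) recv 74: fwd; pos0(id77) recv 59: drop
Round 2: pos2(id32) recv 77: fwd; pos3(id10) recv 34: fwd; pos4(id74) recv 32: drop; pos0(id77) recv 74: drop
Round 3: pos3(id10) recv 77: fwd; pos4(id74) recv 34: drop
Round 4: pos4(id74) recv 77: fwd
Round 5: pos5(id59) recv 77: fwd
Round 6: pos0(id77) recv 77: ELECTED
Message ID 34 originates at pos 1; dropped at pos 4 in round 3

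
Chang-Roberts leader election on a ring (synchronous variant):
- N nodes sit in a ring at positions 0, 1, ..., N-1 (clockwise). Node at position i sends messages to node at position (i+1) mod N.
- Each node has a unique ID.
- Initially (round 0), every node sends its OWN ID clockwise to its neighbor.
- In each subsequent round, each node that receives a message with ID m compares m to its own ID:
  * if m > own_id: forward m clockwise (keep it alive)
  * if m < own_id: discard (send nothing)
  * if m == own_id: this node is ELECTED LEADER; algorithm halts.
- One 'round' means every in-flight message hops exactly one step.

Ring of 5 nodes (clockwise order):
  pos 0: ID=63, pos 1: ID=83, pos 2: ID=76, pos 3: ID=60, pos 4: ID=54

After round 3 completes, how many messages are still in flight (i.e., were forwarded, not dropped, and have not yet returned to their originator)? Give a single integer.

Answer: 2

Derivation:
Round 1: pos1(id83) recv 63: drop; pos2(id76) recv 83: fwd; pos3(id60) recv 76: fwd; pos4(id54) recv 60: fwd; pos0(id63) recv 54: drop
Round 2: pos3(id60) recv 83: fwd; pos4(id54) recv 76: fwd; pos0(id63) recv 60: drop
Round 3: pos4(id54) recv 83: fwd; pos0(id63) recv 76: fwd
After round 3: 2 messages still in flight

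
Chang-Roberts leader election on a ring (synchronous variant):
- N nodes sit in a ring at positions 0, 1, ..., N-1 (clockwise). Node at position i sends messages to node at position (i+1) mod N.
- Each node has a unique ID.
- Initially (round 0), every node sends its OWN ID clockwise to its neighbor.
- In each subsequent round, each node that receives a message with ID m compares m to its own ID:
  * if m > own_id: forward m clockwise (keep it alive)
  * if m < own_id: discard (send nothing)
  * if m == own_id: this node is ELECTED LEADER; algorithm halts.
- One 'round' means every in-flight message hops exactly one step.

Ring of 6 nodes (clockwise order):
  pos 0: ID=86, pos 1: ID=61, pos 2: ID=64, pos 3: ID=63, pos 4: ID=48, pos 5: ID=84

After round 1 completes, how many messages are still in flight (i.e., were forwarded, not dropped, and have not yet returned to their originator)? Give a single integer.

Round 1: pos1(id61) recv 86: fwd; pos2(id64) recv 61: drop; pos3(id63) recv 64: fwd; pos4(id48) recv 63: fwd; pos5(id84) recv 48: drop; pos0(id86) recv 84: drop
After round 1: 3 messages still in flight

Answer: 3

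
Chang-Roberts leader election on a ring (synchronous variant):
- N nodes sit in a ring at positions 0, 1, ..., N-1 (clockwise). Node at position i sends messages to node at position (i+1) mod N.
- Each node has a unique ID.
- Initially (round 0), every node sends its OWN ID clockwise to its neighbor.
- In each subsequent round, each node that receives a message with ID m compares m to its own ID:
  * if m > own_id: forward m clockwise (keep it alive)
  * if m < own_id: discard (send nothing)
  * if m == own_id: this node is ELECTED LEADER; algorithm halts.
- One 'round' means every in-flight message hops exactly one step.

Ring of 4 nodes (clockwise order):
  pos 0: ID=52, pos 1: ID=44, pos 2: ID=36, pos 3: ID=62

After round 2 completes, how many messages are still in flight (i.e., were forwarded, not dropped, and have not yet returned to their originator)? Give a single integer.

Round 1: pos1(id44) recv 52: fwd; pos2(id36) recv 44: fwd; pos3(id62) recv 36: drop; pos0(id52) recv 62: fwd
Round 2: pos2(id36) recv 52: fwd; pos3(id62) recv 44: drop; pos1(id44) recv 62: fwd
After round 2: 2 messages still in flight

Answer: 2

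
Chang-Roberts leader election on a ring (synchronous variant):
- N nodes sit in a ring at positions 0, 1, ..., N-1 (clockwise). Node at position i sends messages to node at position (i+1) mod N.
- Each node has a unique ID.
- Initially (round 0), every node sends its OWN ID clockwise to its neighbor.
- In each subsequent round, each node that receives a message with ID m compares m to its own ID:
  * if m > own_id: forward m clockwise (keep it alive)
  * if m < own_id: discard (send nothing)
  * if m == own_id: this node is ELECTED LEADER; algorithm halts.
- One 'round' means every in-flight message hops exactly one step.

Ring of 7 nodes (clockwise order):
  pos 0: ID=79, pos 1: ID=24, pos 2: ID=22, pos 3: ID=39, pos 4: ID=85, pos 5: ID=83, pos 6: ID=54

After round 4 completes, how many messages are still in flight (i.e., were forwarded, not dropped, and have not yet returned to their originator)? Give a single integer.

Answer: 2

Derivation:
Round 1: pos1(id24) recv 79: fwd; pos2(id22) recv 24: fwd; pos3(id39) recv 22: drop; pos4(id85) recv 39: drop; pos5(id83) recv 85: fwd; pos6(id54) recv 83: fwd; pos0(id79) recv 54: drop
Round 2: pos2(id22) recv 79: fwd; pos3(id39) recv 24: drop; pos6(id54) recv 85: fwd; pos0(id79) recv 83: fwd
Round 3: pos3(id39) recv 79: fwd; pos0(id79) recv 85: fwd; pos1(id24) recv 83: fwd
Round 4: pos4(id85) recv 79: drop; pos1(id24) recv 85: fwd; pos2(id22) recv 83: fwd
After round 4: 2 messages still in flight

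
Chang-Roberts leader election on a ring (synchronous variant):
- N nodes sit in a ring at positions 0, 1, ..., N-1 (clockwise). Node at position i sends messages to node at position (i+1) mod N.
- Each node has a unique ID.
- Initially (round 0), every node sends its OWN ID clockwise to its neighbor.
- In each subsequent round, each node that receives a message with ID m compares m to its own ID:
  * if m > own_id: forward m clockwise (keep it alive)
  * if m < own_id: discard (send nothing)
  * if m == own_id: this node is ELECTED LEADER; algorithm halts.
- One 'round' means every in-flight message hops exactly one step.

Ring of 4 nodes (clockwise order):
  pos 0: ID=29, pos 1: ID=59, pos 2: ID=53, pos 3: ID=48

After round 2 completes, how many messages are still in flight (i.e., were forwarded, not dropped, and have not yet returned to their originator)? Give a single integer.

Answer: 2

Derivation:
Round 1: pos1(id59) recv 29: drop; pos2(id53) recv 59: fwd; pos3(id48) recv 53: fwd; pos0(id29) recv 48: fwd
Round 2: pos3(id48) recv 59: fwd; pos0(id29) recv 53: fwd; pos1(id59) recv 48: drop
After round 2: 2 messages still in flight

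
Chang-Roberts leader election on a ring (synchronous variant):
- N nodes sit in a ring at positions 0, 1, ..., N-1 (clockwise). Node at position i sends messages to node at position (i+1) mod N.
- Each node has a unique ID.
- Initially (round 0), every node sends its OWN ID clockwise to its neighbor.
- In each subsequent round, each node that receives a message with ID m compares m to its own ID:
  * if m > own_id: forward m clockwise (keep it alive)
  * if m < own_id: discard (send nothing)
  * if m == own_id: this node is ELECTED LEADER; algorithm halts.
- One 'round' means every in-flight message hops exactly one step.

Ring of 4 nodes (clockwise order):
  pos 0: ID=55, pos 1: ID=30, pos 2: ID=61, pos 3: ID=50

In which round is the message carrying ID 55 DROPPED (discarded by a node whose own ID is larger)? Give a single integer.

Answer: 2

Derivation:
Round 1: pos1(id30) recv 55: fwd; pos2(id61) recv 30: drop; pos3(id50) recv 61: fwd; pos0(id55) recv 50: drop
Round 2: pos2(id61) recv 55: drop; pos0(id55) recv 61: fwd
Round 3: pos1(id30) recv 61: fwd
Round 4: pos2(id61) recv 61: ELECTED
Message ID 55 originates at pos 0; dropped at pos 2 in round 2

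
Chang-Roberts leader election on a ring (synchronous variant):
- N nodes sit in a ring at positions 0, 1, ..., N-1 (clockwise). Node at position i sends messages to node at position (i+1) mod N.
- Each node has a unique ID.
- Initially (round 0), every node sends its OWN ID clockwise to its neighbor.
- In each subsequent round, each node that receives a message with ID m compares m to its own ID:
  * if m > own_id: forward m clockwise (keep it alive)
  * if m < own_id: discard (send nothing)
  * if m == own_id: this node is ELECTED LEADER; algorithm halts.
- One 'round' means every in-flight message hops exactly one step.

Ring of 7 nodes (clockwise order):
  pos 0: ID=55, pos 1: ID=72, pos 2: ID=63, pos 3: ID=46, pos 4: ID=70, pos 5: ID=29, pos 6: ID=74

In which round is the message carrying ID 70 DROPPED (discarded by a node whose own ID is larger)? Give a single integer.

Answer: 2

Derivation:
Round 1: pos1(id72) recv 55: drop; pos2(id63) recv 72: fwd; pos3(id46) recv 63: fwd; pos4(id70) recv 46: drop; pos5(id29) recv 70: fwd; pos6(id74) recv 29: drop; pos0(id55) recv 74: fwd
Round 2: pos3(id46) recv 72: fwd; pos4(id70) recv 63: drop; pos6(id74) recv 70: drop; pos1(id72) recv 74: fwd
Round 3: pos4(id70) recv 72: fwd; pos2(id63) recv 74: fwd
Round 4: pos5(id29) recv 72: fwd; pos3(id46) recv 74: fwd
Round 5: pos6(id74) recv 72: drop; pos4(id70) recv 74: fwd
Round 6: pos5(id29) recv 74: fwd
Round 7: pos6(id74) recv 74: ELECTED
Message ID 70 originates at pos 4; dropped at pos 6 in round 2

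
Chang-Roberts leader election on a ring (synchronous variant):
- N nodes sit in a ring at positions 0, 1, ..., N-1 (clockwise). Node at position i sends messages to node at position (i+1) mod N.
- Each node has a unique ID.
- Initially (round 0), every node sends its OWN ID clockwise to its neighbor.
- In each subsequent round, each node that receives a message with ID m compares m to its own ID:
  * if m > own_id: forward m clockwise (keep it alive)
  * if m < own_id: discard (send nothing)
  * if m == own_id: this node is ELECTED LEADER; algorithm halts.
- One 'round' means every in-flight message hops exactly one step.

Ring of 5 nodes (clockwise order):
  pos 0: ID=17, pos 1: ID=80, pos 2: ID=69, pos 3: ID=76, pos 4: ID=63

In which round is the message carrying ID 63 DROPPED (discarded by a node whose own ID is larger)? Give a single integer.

Answer: 2

Derivation:
Round 1: pos1(id80) recv 17: drop; pos2(id69) recv 80: fwd; pos3(id76) recv 69: drop; pos4(id63) recv 76: fwd; pos0(id17) recv 63: fwd
Round 2: pos3(id76) recv 80: fwd; pos0(id17) recv 76: fwd; pos1(id80) recv 63: drop
Round 3: pos4(id63) recv 80: fwd; pos1(id80) recv 76: drop
Round 4: pos0(id17) recv 80: fwd
Round 5: pos1(id80) recv 80: ELECTED
Message ID 63 originates at pos 4; dropped at pos 1 in round 2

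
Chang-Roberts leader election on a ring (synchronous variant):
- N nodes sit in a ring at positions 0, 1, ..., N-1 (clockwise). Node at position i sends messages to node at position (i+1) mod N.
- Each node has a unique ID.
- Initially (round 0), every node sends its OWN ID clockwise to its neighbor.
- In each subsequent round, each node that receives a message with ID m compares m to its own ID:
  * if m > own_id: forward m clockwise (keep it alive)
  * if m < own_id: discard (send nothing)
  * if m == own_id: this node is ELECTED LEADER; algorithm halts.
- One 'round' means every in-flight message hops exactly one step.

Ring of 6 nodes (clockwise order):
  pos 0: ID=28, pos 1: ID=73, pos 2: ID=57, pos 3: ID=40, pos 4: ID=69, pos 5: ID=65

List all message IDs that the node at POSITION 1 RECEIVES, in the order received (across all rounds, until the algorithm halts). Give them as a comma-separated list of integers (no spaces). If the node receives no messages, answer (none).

Round 1: pos1(id73) recv 28: drop; pos2(id57) recv 73: fwd; pos3(id40) recv 57: fwd; pos4(id69) recv 40: drop; pos5(id65) recv 69: fwd; pos0(id28) recv 65: fwd
Round 2: pos3(id40) recv 73: fwd; pos4(id69) recv 57: drop; pos0(id28) recv 69: fwd; pos1(id73) recv 65: drop
Round 3: pos4(id69) recv 73: fwd; pos1(id73) recv 69: drop
Round 4: pos5(id65) recv 73: fwd
Round 5: pos0(id28) recv 73: fwd
Round 6: pos1(id73) recv 73: ELECTED

Answer: 28,65,69,73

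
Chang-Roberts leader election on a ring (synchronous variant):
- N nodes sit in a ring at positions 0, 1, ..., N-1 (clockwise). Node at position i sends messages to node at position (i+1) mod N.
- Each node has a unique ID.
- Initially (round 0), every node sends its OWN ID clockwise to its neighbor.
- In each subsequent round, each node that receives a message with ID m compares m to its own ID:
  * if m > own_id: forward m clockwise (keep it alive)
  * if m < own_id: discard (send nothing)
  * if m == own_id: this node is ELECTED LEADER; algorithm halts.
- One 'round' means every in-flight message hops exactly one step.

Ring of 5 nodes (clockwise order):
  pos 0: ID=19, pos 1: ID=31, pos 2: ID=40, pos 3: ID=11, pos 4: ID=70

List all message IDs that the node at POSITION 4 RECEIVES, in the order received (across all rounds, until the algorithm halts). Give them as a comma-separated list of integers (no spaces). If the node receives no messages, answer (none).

Round 1: pos1(id31) recv 19: drop; pos2(id40) recv 31: drop; pos3(id11) recv 40: fwd; pos4(id70) recv 11: drop; pos0(id19) recv 70: fwd
Round 2: pos4(id70) recv 40: drop; pos1(id31) recv 70: fwd
Round 3: pos2(id40) recv 70: fwd
Round 4: pos3(id11) recv 70: fwd
Round 5: pos4(id70) recv 70: ELECTED

Answer: 11,40,70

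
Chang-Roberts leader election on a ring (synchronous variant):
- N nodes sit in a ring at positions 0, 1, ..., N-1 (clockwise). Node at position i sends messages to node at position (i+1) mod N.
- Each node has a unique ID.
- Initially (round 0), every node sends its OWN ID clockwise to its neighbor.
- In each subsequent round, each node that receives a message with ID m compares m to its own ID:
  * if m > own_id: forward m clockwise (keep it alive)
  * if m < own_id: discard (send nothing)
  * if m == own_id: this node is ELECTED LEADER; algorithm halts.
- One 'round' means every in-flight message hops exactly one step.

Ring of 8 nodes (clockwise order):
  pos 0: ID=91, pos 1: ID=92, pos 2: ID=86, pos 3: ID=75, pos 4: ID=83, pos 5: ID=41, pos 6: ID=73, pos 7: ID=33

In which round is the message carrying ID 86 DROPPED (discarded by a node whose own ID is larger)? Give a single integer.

Round 1: pos1(id92) recv 91: drop; pos2(id86) recv 92: fwd; pos3(id75) recv 86: fwd; pos4(id83) recv 75: drop; pos5(id41) recv 83: fwd; pos6(id73) recv 41: drop; pos7(id33) recv 73: fwd; pos0(id91) recv 33: drop
Round 2: pos3(id75) recv 92: fwd; pos4(id83) recv 86: fwd; pos6(id73) recv 83: fwd; pos0(id91) recv 73: drop
Round 3: pos4(id83) recv 92: fwd; pos5(id41) recv 86: fwd; pos7(id33) recv 83: fwd
Round 4: pos5(id41) recv 92: fwd; pos6(id73) recv 86: fwd; pos0(id91) recv 83: drop
Round 5: pos6(id73) recv 92: fwd; pos7(id33) recv 86: fwd
Round 6: pos7(id33) recv 92: fwd; pos0(id91) recv 86: drop
Round 7: pos0(id91) recv 92: fwd
Round 8: pos1(id92) recv 92: ELECTED
Message ID 86 originates at pos 2; dropped at pos 0 in round 6

Answer: 6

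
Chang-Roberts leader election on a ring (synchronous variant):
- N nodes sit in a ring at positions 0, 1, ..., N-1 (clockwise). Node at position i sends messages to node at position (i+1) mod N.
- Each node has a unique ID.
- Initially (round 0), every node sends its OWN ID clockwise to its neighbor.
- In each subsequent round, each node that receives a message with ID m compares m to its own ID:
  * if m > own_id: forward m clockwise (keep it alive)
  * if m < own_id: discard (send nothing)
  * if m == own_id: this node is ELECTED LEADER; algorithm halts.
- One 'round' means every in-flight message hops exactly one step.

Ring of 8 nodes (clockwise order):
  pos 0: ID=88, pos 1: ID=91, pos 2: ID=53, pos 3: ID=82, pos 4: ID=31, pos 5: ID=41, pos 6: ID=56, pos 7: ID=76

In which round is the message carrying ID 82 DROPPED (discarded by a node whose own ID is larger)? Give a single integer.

Round 1: pos1(id91) recv 88: drop; pos2(id53) recv 91: fwd; pos3(id82) recv 53: drop; pos4(id31) recv 82: fwd; pos5(id41) recv 31: drop; pos6(id56) recv 41: drop; pos7(id76) recv 56: drop; pos0(id88) recv 76: drop
Round 2: pos3(id82) recv 91: fwd; pos5(id41) recv 82: fwd
Round 3: pos4(id31) recv 91: fwd; pos6(id56) recv 82: fwd
Round 4: pos5(id41) recv 91: fwd; pos7(id76) recv 82: fwd
Round 5: pos6(id56) recv 91: fwd; pos0(id88) recv 82: drop
Round 6: pos7(id76) recv 91: fwd
Round 7: pos0(id88) recv 91: fwd
Round 8: pos1(id91) recv 91: ELECTED
Message ID 82 originates at pos 3; dropped at pos 0 in round 5

Answer: 5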